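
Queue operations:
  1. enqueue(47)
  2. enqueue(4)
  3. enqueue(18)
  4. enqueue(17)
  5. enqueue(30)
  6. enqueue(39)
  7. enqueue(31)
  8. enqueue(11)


enqueue(47) -> [47]
enqueue(4) -> [47, 4]
enqueue(18) -> [47, 4, 18]
enqueue(17) -> [47, 4, 18, 17]
enqueue(30) -> [47, 4, 18, 17, 30]
enqueue(39) -> [47, 4, 18, 17, 30, 39]
enqueue(31) -> [47, 4, 18, 17, 30, 39, 31]
enqueue(11) -> [47, 4, 18, 17, 30, 39, 31, 11]

Final queue: [47, 4, 18, 17, 30, 39, 31, 11]


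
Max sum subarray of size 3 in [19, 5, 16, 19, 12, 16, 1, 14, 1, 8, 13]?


[0:3]: 40
[1:4]: 40
[2:5]: 47
[3:6]: 47
[4:7]: 29
[5:8]: 31
[6:9]: 16
[7:10]: 23
[8:11]: 22

Max: 47 at [2:5]


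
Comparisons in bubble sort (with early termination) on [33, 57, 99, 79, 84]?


Algorithm: bubble sort (with early termination)
Input: [33, 57, 99, 79, 84]
Sorted: [33, 57, 79, 84, 99]

7


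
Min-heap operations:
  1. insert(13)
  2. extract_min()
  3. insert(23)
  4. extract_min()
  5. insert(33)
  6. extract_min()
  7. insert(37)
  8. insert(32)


insert(13) -> [13]
extract_min()->13, []
insert(23) -> [23]
extract_min()->23, []
insert(33) -> [33]
extract_min()->33, []
insert(37) -> [37]
insert(32) -> [32, 37]

Final heap: [32, 37]


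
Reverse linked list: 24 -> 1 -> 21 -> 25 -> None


Step 1: curr=24, set curr.next=prev(None) | reversed so far: 24
Step 2: curr=1, set curr.next=prev(24) | reversed so far: 1 -> 24
Step 3: curr=21, set curr.next=prev(1) | reversed so far: 21 -> 1 -> 24
Step 4: curr=25, set curr.next=prev(21) | reversed so far: 25 -> 21 -> 1 -> 24

25 -> 21 -> 1 -> 24 -> None


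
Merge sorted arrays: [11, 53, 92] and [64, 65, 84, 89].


Take 11 from A
Take 53 from A
Take 64 from B
Take 65 from B
Take 84 from B
Take 89 from B

Merged: [11, 53, 64, 65, 84, 89, 92]


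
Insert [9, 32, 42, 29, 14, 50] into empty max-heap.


Insert 9: [9]
Insert 32: [32, 9]
Insert 42: [42, 9, 32]
Insert 29: [42, 29, 32, 9]
Insert 14: [42, 29, 32, 9, 14]
Insert 50: [50, 29, 42, 9, 14, 32]

Final heap: [50, 29, 42, 9, 14, 32]


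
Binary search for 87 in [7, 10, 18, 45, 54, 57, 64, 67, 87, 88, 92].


Step 1: lo=0, hi=10, mid=5, val=57
Step 2: lo=6, hi=10, mid=8, val=87

Found at index 8


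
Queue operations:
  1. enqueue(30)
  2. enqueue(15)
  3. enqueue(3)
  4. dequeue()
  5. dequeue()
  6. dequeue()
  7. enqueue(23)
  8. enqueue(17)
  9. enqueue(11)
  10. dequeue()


enqueue(30) -> [30]
enqueue(15) -> [30, 15]
enqueue(3) -> [30, 15, 3]
dequeue()->30, [15, 3]
dequeue()->15, [3]
dequeue()->3, []
enqueue(23) -> [23]
enqueue(17) -> [23, 17]
enqueue(11) -> [23, 17, 11]
dequeue()->23, [17, 11]

Final queue: [17, 11]


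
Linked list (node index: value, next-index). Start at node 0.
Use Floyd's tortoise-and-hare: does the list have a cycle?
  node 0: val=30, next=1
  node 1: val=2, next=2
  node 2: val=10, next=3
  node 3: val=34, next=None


Floyd's tortoise (slow, +1) and hare (fast, +2):
  init: slow=0, fast=0
  step 1: slow=1, fast=2
  step 2: fast 2->3->None, no cycle

Cycle: no


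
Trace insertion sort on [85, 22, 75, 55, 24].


Initial: [85, 22, 75, 55, 24]
Insert 22: [22, 85, 75, 55, 24]
Insert 75: [22, 75, 85, 55, 24]
Insert 55: [22, 55, 75, 85, 24]
Insert 24: [22, 24, 55, 75, 85]

Sorted: [22, 24, 55, 75, 85]


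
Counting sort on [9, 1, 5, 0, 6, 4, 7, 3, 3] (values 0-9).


Input: [9, 1, 5, 0, 6, 4, 7, 3, 3]
Counts: [1, 1, 0, 2, 1, 1, 1, 1, 0, 1]

Sorted: [0, 1, 3, 3, 4, 5, 6, 7, 9]


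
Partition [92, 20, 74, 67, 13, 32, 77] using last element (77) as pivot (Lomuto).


Pivot: 77
  20 <= 77: swap -> [20, 92, 74, 67, 13, 32, 77]
  74 <= 77: swap -> [20, 74, 92, 67, 13, 32, 77]
  67 <= 77: swap -> [20, 74, 67, 92, 13, 32, 77]
  13 <= 77: swap -> [20, 74, 67, 13, 92, 32, 77]
  32 <= 77: swap -> [20, 74, 67, 13, 32, 92, 77]
Place pivot at 5: [20, 74, 67, 13, 32, 77, 92]

Partitioned: [20, 74, 67, 13, 32, 77, 92]


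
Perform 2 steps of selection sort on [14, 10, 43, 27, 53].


Initial: [14, 10, 43, 27, 53]
Step 1: min=10 at 1
  Swap: [10, 14, 43, 27, 53]
Step 2: min=14 at 1
  Swap: [10, 14, 43, 27, 53]

After 2 steps: [10, 14, 43, 27, 53]


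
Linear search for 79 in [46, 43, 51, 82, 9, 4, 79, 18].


i=0: 46!=79
i=1: 43!=79
i=2: 51!=79
i=3: 82!=79
i=4: 9!=79
i=5: 4!=79
i=6: 79==79 found!

Found at 6, 7 comps


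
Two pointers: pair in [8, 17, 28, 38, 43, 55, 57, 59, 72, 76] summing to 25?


lo=0(8)+hi=9(76)=84
lo=0(8)+hi=8(72)=80
lo=0(8)+hi=7(59)=67
lo=0(8)+hi=6(57)=65
lo=0(8)+hi=5(55)=63
lo=0(8)+hi=4(43)=51
lo=0(8)+hi=3(38)=46
lo=0(8)+hi=2(28)=36
lo=0(8)+hi=1(17)=25

Yes: 8+17=25


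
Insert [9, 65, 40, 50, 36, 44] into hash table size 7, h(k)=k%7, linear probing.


Insert 9: h=2 -> slot 2
Insert 65: h=2, 1 probes -> slot 3
Insert 40: h=5 -> slot 5
Insert 50: h=1 -> slot 1
Insert 36: h=1, 3 probes -> slot 4
Insert 44: h=2, 4 probes -> slot 6

Table: [None, 50, 9, 65, 36, 40, 44]


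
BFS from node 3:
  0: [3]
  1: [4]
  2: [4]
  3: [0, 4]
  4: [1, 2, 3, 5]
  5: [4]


Visit 3, enqueue [0, 4]
Visit 0, enqueue []
Visit 4, enqueue [1, 2, 5]
Visit 1, enqueue []
Visit 2, enqueue []
Visit 5, enqueue []

BFS order: [3, 0, 4, 1, 2, 5]


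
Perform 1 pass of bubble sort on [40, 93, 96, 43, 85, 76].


Initial: [40, 93, 96, 43, 85, 76]
Pass 1: [40, 93, 43, 85, 76, 96] (3 swaps)

After 1 pass: [40, 93, 43, 85, 76, 96]


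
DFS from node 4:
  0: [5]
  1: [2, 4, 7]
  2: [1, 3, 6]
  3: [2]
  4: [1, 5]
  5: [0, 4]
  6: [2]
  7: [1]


Visit 4, push [5, 1]
Visit 1, push [7, 2]
Visit 2, push [6, 3]
Visit 3, push []
Visit 6, push []
Visit 7, push []
Visit 5, push [0]
Visit 0, push []

DFS order: [4, 1, 2, 3, 6, 7, 5, 0]


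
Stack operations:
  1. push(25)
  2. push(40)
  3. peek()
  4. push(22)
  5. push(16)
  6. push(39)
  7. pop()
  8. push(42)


push(25) -> [25]
push(40) -> [25, 40]
peek()->40
push(22) -> [25, 40, 22]
push(16) -> [25, 40, 22, 16]
push(39) -> [25, 40, 22, 16, 39]
pop()->39, [25, 40, 22, 16]
push(42) -> [25, 40, 22, 16, 42]

Final stack: [25, 40, 22, 16, 42]


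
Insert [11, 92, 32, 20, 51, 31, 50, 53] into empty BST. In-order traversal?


Insert 11: root
Insert 92: R from 11
Insert 32: R from 11 -> L from 92
Insert 20: R from 11 -> L from 92 -> L from 32
Insert 51: R from 11 -> L from 92 -> R from 32
Insert 31: R from 11 -> L from 92 -> L from 32 -> R from 20
Insert 50: R from 11 -> L from 92 -> R from 32 -> L from 51
Insert 53: R from 11 -> L from 92 -> R from 32 -> R from 51

In-order: [11, 20, 31, 32, 50, 51, 53, 92]


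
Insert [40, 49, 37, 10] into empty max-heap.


Insert 40: [40]
Insert 49: [49, 40]
Insert 37: [49, 40, 37]
Insert 10: [49, 40, 37, 10]

Final heap: [49, 40, 37, 10]


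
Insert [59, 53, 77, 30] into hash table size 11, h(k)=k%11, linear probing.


Insert 59: h=4 -> slot 4
Insert 53: h=9 -> slot 9
Insert 77: h=0 -> slot 0
Insert 30: h=8 -> slot 8

Table: [77, None, None, None, 59, None, None, None, 30, 53, None]


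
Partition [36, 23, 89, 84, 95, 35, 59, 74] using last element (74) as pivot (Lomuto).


Pivot: 74
  36 <= 74: advance i (no swap)
  23 <= 74: advance i (no swap)
  35 <= 74: swap -> [36, 23, 35, 84, 95, 89, 59, 74]
  59 <= 74: swap -> [36, 23, 35, 59, 95, 89, 84, 74]
Place pivot at 4: [36, 23, 35, 59, 74, 89, 84, 95]

Partitioned: [36, 23, 35, 59, 74, 89, 84, 95]


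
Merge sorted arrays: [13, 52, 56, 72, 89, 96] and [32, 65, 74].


Take 13 from A
Take 32 from B
Take 52 from A
Take 56 from A
Take 65 from B
Take 72 from A
Take 74 from B

Merged: [13, 32, 52, 56, 65, 72, 74, 89, 96]


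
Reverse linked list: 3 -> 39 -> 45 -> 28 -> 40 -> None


Step 1: curr=3, set curr.next=prev(None) | reversed so far: 3
Step 2: curr=39, set curr.next=prev(3) | reversed so far: 39 -> 3
Step 3: curr=45, set curr.next=prev(39) | reversed so far: 45 -> 39 -> 3
Step 4: curr=28, set curr.next=prev(45) | reversed so far: 28 -> 45 -> 39 -> 3
Step 5: curr=40, set curr.next=prev(28) | reversed so far: 40 -> 28 -> 45 -> 39 -> 3

40 -> 28 -> 45 -> 39 -> 3 -> None


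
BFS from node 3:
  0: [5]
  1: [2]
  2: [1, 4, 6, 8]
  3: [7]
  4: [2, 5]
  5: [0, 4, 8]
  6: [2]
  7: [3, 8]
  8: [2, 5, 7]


Visit 3, enqueue [7]
Visit 7, enqueue [8]
Visit 8, enqueue [2, 5]
Visit 2, enqueue [1, 4, 6]
Visit 5, enqueue [0]
Visit 1, enqueue []
Visit 4, enqueue []
Visit 6, enqueue []
Visit 0, enqueue []

BFS order: [3, 7, 8, 2, 5, 1, 4, 6, 0]


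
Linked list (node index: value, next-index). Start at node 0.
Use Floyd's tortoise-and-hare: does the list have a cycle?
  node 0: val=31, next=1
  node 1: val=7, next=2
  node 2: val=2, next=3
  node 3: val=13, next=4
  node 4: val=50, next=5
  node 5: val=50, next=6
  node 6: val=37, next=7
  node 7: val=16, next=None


Floyd's tortoise (slow, +1) and hare (fast, +2):
  init: slow=0, fast=0
  step 1: slow=1, fast=2
  step 2: slow=2, fast=4
  step 3: slow=3, fast=6
  step 4: fast 6->7->None, no cycle

Cycle: no


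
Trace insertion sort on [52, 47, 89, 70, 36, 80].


Initial: [52, 47, 89, 70, 36, 80]
Insert 47: [47, 52, 89, 70, 36, 80]
Insert 89: [47, 52, 89, 70, 36, 80]
Insert 70: [47, 52, 70, 89, 36, 80]
Insert 36: [36, 47, 52, 70, 89, 80]
Insert 80: [36, 47, 52, 70, 80, 89]

Sorted: [36, 47, 52, 70, 80, 89]


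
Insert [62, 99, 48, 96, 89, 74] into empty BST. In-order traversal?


Insert 62: root
Insert 99: R from 62
Insert 48: L from 62
Insert 96: R from 62 -> L from 99
Insert 89: R from 62 -> L from 99 -> L from 96
Insert 74: R from 62 -> L from 99 -> L from 96 -> L from 89

In-order: [48, 62, 74, 89, 96, 99]


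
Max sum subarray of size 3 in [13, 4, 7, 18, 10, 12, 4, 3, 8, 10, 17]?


[0:3]: 24
[1:4]: 29
[2:5]: 35
[3:6]: 40
[4:7]: 26
[5:8]: 19
[6:9]: 15
[7:10]: 21
[8:11]: 35

Max: 40 at [3:6]


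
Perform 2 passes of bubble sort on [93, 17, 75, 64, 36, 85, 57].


Initial: [93, 17, 75, 64, 36, 85, 57]
Pass 1: [17, 75, 64, 36, 85, 57, 93] (6 swaps)
Pass 2: [17, 64, 36, 75, 57, 85, 93] (3 swaps)

After 2 passes: [17, 64, 36, 75, 57, 85, 93]


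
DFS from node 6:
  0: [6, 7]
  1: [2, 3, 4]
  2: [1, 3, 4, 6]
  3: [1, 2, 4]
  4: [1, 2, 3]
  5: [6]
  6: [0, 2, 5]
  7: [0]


Visit 6, push [5, 2, 0]
Visit 0, push [7]
Visit 7, push []
Visit 2, push [4, 3, 1]
Visit 1, push [4, 3]
Visit 3, push [4]
Visit 4, push []
Visit 5, push []

DFS order: [6, 0, 7, 2, 1, 3, 4, 5]


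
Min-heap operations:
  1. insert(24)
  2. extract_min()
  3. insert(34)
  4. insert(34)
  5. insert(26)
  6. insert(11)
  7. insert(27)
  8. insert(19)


insert(24) -> [24]
extract_min()->24, []
insert(34) -> [34]
insert(34) -> [34, 34]
insert(26) -> [26, 34, 34]
insert(11) -> [11, 26, 34, 34]
insert(27) -> [11, 26, 34, 34, 27]
insert(19) -> [11, 26, 19, 34, 27, 34]

Final heap: [11, 26, 19, 34, 27, 34]


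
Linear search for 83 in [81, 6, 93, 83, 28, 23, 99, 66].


i=0: 81!=83
i=1: 6!=83
i=2: 93!=83
i=3: 83==83 found!

Found at 3, 4 comps


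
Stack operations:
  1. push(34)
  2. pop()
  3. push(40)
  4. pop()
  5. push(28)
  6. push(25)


push(34) -> [34]
pop()->34, []
push(40) -> [40]
pop()->40, []
push(28) -> [28]
push(25) -> [28, 25]

Final stack: [28, 25]


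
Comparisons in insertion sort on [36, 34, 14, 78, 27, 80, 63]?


Algorithm: insertion sort
Input: [36, 34, 14, 78, 27, 80, 63]
Sorted: [14, 27, 34, 36, 63, 78, 80]

12


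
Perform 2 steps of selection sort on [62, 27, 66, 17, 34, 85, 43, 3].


Initial: [62, 27, 66, 17, 34, 85, 43, 3]
Step 1: min=3 at 7
  Swap: [3, 27, 66, 17, 34, 85, 43, 62]
Step 2: min=17 at 3
  Swap: [3, 17, 66, 27, 34, 85, 43, 62]

After 2 steps: [3, 17, 66, 27, 34, 85, 43, 62]


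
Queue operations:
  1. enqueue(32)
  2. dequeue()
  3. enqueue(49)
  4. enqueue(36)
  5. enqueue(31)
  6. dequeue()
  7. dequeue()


enqueue(32) -> [32]
dequeue()->32, []
enqueue(49) -> [49]
enqueue(36) -> [49, 36]
enqueue(31) -> [49, 36, 31]
dequeue()->49, [36, 31]
dequeue()->36, [31]

Final queue: [31]


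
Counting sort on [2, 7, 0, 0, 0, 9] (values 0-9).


Input: [2, 7, 0, 0, 0, 9]
Counts: [3, 0, 1, 0, 0, 0, 0, 1, 0, 1]

Sorted: [0, 0, 0, 2, 7, 9]


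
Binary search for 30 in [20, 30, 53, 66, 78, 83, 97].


Step 1: lo=0, hi=6, mid=3, val=66
Step 2: lo=0, hi=2, mid=1, val=30

Found at index 1


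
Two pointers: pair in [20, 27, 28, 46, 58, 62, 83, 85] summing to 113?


lo=0(20)+hi=7(85)=105
lo=1(27)+hi=7(85)=112
lo=2(28)+hi=7(85)=113

Yes: 28+85=113


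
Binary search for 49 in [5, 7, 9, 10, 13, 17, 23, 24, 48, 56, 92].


Step 1: lo=0, hi=10, mid=5, val=17
Step 2: lo=6, hi=10, mid=8, val=48
Step 3: lo=9, hi=10, mid=9, val=56

Not found


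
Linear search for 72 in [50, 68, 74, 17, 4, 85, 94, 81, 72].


i=0: 50!=72
i=1: 68!=72
i=2: 74!=72
i=3: 17!=72
i=4: 4!=72
i=5: 85!=72
i=6: 94!=72
i=7: 81!=72
i=8: 72==72 found!

Found at 8, 9 comps


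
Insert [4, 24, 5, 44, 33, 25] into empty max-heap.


Insert 4: [4]
Insert 24: [24, 4]
Insert 5: [24, 4, 5]
Insert 44: [44, 24, 5, 4]
Insert 33: [44, 33, 5, 4, 24]
Insert 25: [44, 33, 25, 4, 24, 5]

Final heap: [44, 33, 25, 4, 24, 5]


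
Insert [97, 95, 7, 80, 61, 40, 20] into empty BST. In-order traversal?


Insert 97: root
Insert 95: L from 97
Insert 7: L from 97 -> L from 95
Insert 80: L from 97 -> L from 95 -> R from 7
Insert 61: L from 97 -> L from 95 -> R from 7 -> L from 80
Insert 40: L from 97 -> L from 95 -> R from 7 -> L from 80 -> L from 61
Insert 20: L from 97 -> L from 95 -> R from 7 -> L from 80 -> L from 61 -> L from 40

In-order: [7, 20, 40, 61, 80, 95, 97]


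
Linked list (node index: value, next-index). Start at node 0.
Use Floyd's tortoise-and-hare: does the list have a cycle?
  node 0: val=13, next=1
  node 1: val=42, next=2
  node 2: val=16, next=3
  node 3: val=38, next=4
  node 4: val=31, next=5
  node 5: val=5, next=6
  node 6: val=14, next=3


Floyd's tortoise (slow, +1) and hare (fast, +2):
  init: slow=0, fast=0
  step 1: slow=1, fast=2
  step 2: slow=2, fast=4
  step 3: slow=3, fast=6
  step 4: slow=4, fast=4
  slow == fast at node 4: cycle detected

Cycle: yes


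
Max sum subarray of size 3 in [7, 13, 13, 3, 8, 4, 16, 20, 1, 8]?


[0:3]: 33
[1:4]: 29
[2:5]: 24
[3:6]: 15
[4:7]: 28
[5:8]: 40
[6:9]: 37
[7:10]: 29

Max: 40 at [5:8]


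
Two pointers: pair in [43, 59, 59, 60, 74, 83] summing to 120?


lo=0(43)+hi=5(83)=126
lo=0(43)+hi=4(74)=117
lo=1(59)+hi=4(74)=133
lo=1(59)+hi=3(60)=119
lo=2(59)+hi=3(60)=119

No pair found


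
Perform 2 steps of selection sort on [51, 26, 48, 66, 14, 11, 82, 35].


Initial: [51, 26, 48, 66, 14, 11, 82, 35]
Step 1: min=11 at 5
  Swap: [11, 26, 48, 66, 14, 51, 82, 35]
Step 2: min=14 at 4
  Swap: [11, 14, 48, 66, 26, 51, 82, 35]

After 2 steps: [11, 14, 48, 66, 26, 51, 82, 35]


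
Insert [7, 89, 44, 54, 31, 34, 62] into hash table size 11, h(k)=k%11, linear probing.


Insert 7: h=7 -> slot 7
Insert 89: h=1 -> slot 1
Insert 44: h=0 -> slot 0
Insert 54: h=10 -> slot 10
Insert 31: h=9 -> slot 9
Insert 34: h=1, 1 probes -> slot 2
Insert 62: h=7, 1 probes -> slot 8

Table: [44, 89, 34, None, None, None, None, 7, 62, 31, 54]


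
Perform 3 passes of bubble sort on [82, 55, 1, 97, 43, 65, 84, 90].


Initial: [82, 55, 1, 97, 43, 65, 84, 90]
Pass 1: [55, 1, 82, 43, 65, 84, 90, 97] (6 swaps)
Pass 2: [1, 55, 43, 65, 82, 84, 90, 97] (3 swaps)
Pass 3: [1, 43, 55, 65, 82, 84, 90, 97] (1 swaps)

After 3 passes: [1, 43, 55, 65, 82, 84, 90, 97]


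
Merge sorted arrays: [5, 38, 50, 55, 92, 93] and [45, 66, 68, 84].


Take 5 from A
Take 38 from A
Take 45 from B
Take 50 from A
Take 55 from A
Take 66 from B
Take 68 from B
Take 84 from B

Merged: [5, 38, 45, 50, 55, 66, 68, 84, 92, 93]


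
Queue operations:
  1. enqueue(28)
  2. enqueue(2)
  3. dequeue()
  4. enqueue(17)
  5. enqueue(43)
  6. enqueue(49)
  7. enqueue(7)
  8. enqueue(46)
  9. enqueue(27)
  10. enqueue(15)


enqueue(28) -> [28]
enqueue(2) -> [28, 2]
dequeue()->28, [2]
enqueue(17) -> [2, 17]
enqueue(43) -> [2, 17, 43]
enqueue(49) -> [2, 17, 43, 49]
enqueue(7) -> [2, 17, 43, 49, 7]
enqueue(46) -> [2, 17, 43, 49, 7, 46]
enqueue(27) -> [2, 17, 43, 49, 7, 46, 27]
enqueue(15) -> [2, 17, 43, 49, 7, 46, 27, 15]

Final queue: [2, 17, 43, 49, 7, 46, 27, 15]


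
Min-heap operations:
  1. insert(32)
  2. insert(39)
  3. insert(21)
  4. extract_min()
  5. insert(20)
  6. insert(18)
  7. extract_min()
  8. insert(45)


insert(32) -> [32]
insert(39) -> [32, 39]
insert(21) -> [21, 39, 32]
extract_min()->21, [32, 39]
insert(20) -> [20, 39, 32]
insert(18) -> [18, 20, 32, 39]
extract_min()->18, [20, 39, 32]
insert(45) -> [20, 39, 32, 45]

Final heap: [20, 39, 32, 45]


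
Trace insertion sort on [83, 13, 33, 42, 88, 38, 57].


Initial: [83, 13, 33, 42, 88, 38, 57]
Insert 13: [13, 83, 33, 42, 88, 38, 57]
Insert 33: [13, 33, 83, 42, 88, 38, 57]
Insert 42: [13, 33, 42, 83, 88, 38, 57]
Insert 88: [13, 33, 42, 83, 88, 38, 57]
Insert 38: [13, 33, 38, 42, 83, 88, 57]
Insert 57: [13, 33, 38, 42, 57, 83, 88]

Sorted: [13, 33, 38, 42, 57, 83, 88]


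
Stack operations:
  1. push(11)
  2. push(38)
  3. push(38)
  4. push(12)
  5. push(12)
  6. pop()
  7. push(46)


push(11) -> [11]
push(38) -> [11, 38]
push(38) -> [11, 38, 38]
push(12) -> [11, 38, 38, 12]
push(12) -> [11, 38, 38, 12, 12]
pop()->12, [11, 38, 38, 12]
push(46) -> [11, 38, 38, 12, 46]

Final stack: [11, 38, 38, 12, 46]


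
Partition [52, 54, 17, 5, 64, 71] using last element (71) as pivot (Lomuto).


Pivot: 71
  52 <= 71: advance i (no swap)
  54 <= 71: advance i (no swap)
  17 <= 71: advance i (no swap)
  5 <= 71: advance i (no swap)
  64 <= 71: advance i (no swap)
Place pivot at 5: [52, 54, 17, 5, 64, 71]

Partitioned: [52, 54, 17, 5, 64, 71]


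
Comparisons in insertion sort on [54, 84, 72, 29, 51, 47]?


Algorithm: insertion sort
Input: [54, 84, 72, 29, 51, 47]
Sorted: [29, 47, 51, 54, 72, 84]

15


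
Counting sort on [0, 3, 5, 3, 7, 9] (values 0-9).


Input: [0, 3, 5, 3, 7, 9]
Counts: [1, 0, 0, 2, 0, 1, 0, 1, 0, 1]

Sorted: [0, 3, 3, 5, 7, 9]


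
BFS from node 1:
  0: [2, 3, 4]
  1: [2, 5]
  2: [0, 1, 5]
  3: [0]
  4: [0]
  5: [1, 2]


Visit 1, enqueue [2, 5]
Visit 2, enqueue [0]
Visit 5, enqueue []
Visit 0, enqueue [3, 4]
Visit 3, enqueue []
Visit 4, enqueue []

BFS order: [1, 2, 5, 0, 3, 4]


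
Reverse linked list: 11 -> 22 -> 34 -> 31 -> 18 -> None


Step 1: curr=11, set curr.next=prev(None) | reversed so far: 11
Step 2: curr=22, set curr.next=prev(11) | reversed so far: 22 -> 11
Step 3: curr=34, set curr.next=prev(22) | reversed so far: 34 -> 22 -> 11
Step 4: curr=31, set curr.next=prev(34) | reversed so far: 31 -> 34 -> 22 -> 11
Step 5: curr=18, set curr.next=prev(31) | reversed so far: 18 -> 31 -> 34 -> 22 -> 11

18 -> 31 -> 34 -> 22 -> 11 -> None


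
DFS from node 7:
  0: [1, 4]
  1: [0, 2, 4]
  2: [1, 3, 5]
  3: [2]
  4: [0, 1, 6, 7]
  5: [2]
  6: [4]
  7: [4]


Visit 7, push [4]
Visit 4, push [6, 1, 0]
Visit 0, push [1]
Visit 1, push [2]
Visit 2, push [5, 3]
Visit 3, push []
Visit 5, push []
Visit 6, push []

DFS order: [7, 4, 0, 1, 2, 3, 5, 6]


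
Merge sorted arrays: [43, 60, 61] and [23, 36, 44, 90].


Take 23 from B
Take 36 from B
Take 43 from A
Take 44 from B
Take 60 from A
Take 61 from A

Merged: [23, 36, 43, 44, 60, 61, 90]


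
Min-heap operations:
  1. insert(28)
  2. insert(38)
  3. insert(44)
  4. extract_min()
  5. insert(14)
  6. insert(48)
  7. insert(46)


insert(28) -> [28]
insert(38) -> [28, 38]
insert(44) -> [28, 38, 44]
extract_min()->28, [38, 44]
insert(14) -> [14, 44, 38]
insert(48) -> [14, 44, 38, 48]
insert(46) -> [14, 44, 38, 48, 46]

Final heap: [14, 44, 38, 48, 46]


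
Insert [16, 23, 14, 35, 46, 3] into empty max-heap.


Insert 16: [16]
Insert 23: [23, 16]
Insert 14: [23, 16, 14]
Insert 35: [35, 23, 14, 16]
Insert 46: [46, 35, 14, 16, 23]
Insert 3: [46, 35, 14, 16, 23, 3]

Final heap: [46, 35, 14, 16, 23, 3]


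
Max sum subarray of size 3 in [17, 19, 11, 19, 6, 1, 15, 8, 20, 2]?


[0:3]: 47
[1:4]: 49
[2:5]: 36
[3:6]: 26
[4:7]: 22
[5:8]: 24
[6:9]: 43
[7:10]: 30

Max: 49 at [1:4]


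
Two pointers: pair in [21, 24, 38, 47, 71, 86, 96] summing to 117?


lo=0(21)+hi=6(96)=117

Yes: 21+96=117


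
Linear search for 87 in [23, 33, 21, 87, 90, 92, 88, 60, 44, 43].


i=0: 23!=87
i=1: 33!=87
i=2: 21!=87
i=3: 87==87 found!

Found at 3, 4 comps


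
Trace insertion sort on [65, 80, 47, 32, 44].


Initial: [65, 80, 47, 32, 44]
Insert 80: [65, 80, 47, 32, 44]
Insert 47: [47, 65, 80, 32, 44]
Insert 32: [32, 47, 65, 80, 44]
Insert 44: [32, 44, 47, 65, 80]

Sorted: [32, 44, 47, 65, 80]


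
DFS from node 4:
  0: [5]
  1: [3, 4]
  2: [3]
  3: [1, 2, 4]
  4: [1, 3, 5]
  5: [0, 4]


Visit 4, push [5, 3, 1]
Visit 1, push [3]
Visit 3, push [2]
Visit 2, push []
Visit 5, push [0]
Visit 0, push []

DFS order: [4, 1, 3, 2, 5, 0]


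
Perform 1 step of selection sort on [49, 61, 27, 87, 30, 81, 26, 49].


Initial: [49, 61, 27, 87, 30, 81, 26, 49]
Step 1: min=26 at 6
  Swap: [26, 61, 27, 87, 30, 81, 49, 49]

After 1 step: [26, 61, 27, 87, 30, 81, 49, 49]


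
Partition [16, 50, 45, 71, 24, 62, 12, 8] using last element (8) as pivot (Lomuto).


Pivot: 8
Place pivot at 0: [8, 50, 45, 71, 24, 62, 12, 16]

Partitioned: [8, 50, 45, 71, 24, 62, 12, 16]


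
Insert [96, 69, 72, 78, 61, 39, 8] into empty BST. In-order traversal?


Insert 96: root
Insert 69: L from 96
Insert 72: L from 96 -> R from 69
Insert 78: L from 96 -> R from 69 -> R from 72
Insert 61: L from 96 -> L from 69
Insert 39: L from 96 -> L from 69 -> L from 61
Insert 8: L from 96 -> L from 69 -> L from 61 -> L from 39

In-order: [8, 39, 61, 69, 72, 78, 96]


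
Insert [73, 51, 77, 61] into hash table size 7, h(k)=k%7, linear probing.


Insert 73: h=3 -> slot 3
Insert 51: h=2 -> slot 2
Insert 77: h=0 -> slot 0
Insert 61: h=5 -> slot 5

Table: [77, None, 51, 73, None, 61, None]


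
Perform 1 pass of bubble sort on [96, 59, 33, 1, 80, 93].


Initial: [96, 59, 33, 1, 80, 93]
Pass 1: [59, 33, 1, 80, 93, 96] (5 swaps)

After 1 pass: [59, 33, 1, 80, 93, 96]


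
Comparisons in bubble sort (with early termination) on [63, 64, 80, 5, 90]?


Algorithm: bubble sort (with early termination)
Input: [63, 64, 80, 5, 90]
Sorted: [5, 63, 64, 80, 90]

10


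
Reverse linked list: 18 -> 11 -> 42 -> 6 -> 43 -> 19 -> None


Step 1: curr=18, set curr.next=prev(None) | reversed so far: 18
Step 2: curr=11, set curr.next=prev(18) | reversed so far: 11 -> 18
Step 3: curr=42, set curr.next=prev(11) | reversed so far: 42 -> 11 -> 18
Step 4: curr=6, set curr.next=prev(42) | reversed so far: 6 -> 42 -> 11 -> 18
Step 5: curr=43, set curr.next=prev(6) | reversed so far: 43 -> 6 -> 42 -> 11 -> 18
Step 6: curr=19, set curr.next=prev(43) | reversed so far: 19 -> 43 -> 6 -> 42 -> 11 -> 18

19 -> 43 -> 6 -> 42 -> 11 -> 18 -> None


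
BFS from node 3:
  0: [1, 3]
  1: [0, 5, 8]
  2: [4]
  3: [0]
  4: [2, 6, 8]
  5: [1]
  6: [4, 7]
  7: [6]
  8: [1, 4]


Visit 3, enqueue [0]
Visit 0, enqueue [1]
Visit 1, enqueue [5, 8]
Visit 5, enqueue []
Visit 8, enqueue [4]
Visit 4, enqueue [2, 6]
Visit 2, enqueue []
Visit 6, enqueue [7]
Visit 7, enqueue []

BFS order: [3, 0, 1, 5, 8, 4, 2, 6, 7]


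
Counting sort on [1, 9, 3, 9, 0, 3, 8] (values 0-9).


Input: [1, 9, 3, 9, 0, 3, 8]
Counts: [1, 1, 0, 2, 0, 0, 0, 0, 1, 2]

Sorted: [0, 1, 3, 3, 8, 9, 9]


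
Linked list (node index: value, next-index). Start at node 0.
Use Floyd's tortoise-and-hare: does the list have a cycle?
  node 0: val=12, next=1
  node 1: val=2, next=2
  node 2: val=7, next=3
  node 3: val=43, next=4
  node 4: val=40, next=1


Floyd's tortoise (slow, +1) and hare (fast, +2):
  init: slow=0, fast=0
  step 1: slow=1, fast=2
  step 2: slow=2, fast=4
  step 3: slow=3, fast=2
  step 4: slow=4, fast=4
  slow == fast at node 4: cycle detected

Cycle: yes


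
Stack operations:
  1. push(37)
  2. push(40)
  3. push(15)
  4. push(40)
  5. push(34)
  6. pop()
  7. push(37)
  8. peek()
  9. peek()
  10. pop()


push(37) -> [37]
push(40) -> [37, 40]
push(15) -> [37, 40, 15]
push(40) -> [37, 40, 15, 40]
push(34) -> [37, 40, 15, 40, 34]
pop()->34, [37, 40, 15, 40]
push(37) -> [37, 40, 15, 40, 37]
peek()->37
peek()->37
pop()->37, [37, 40, 15, 40]

Final stack: [37, 40, 15, 40]


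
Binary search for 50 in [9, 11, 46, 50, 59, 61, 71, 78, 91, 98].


Step 1: lo=0, hi=9, mid=4, val=59
Step 2: lo=0, hi=3, mid=1, val=11
Step 3: lo=2, hi=3, mid=2, val=46
Step 4: lo=3, hi=3, mid=3, val=50

Found at index 3


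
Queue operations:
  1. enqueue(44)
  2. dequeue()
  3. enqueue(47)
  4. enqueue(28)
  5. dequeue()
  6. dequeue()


enqueue(44) -> [44]
dequeue()->44, []
enqueue(47) -> [47]
enqueue(28) -> [47, 28]
dequeue()->47, [28]
dequeue()->28, []

Final queue: []


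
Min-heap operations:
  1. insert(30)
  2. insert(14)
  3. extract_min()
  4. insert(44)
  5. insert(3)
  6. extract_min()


insert(30) -> [30]
insert(14) -> [14, 30]
extract_min()->14, [30]
insert(44) -> [30, 44]
insert(3) -> [3, 44, 30]
extract_min()->3, [30, 44]

Final heap: [30, 44]


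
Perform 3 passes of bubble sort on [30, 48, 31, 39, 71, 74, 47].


Initial: [30, 48, 31, 39, 71, 74, 47]
Pass 1: [30, 31, 39, 48, 71, 47, 74] (3 swaps)
Pass 2: [30, 31, 39, 48, 47, 71, 74] (1 swaps)
Pass 3: [30, 31, 39, 47, 48, 71, 74] (1 swaps)

After 3 passes: [30, 31, 39, 47, 48, 71, 74]


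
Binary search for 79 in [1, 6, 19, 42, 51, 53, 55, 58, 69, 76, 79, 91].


Step 1: lo=0, hi=11, mid=5, val=53
Step 2: lo=6, hi=11, mid=8, val=69
Step 3: lo=9, hi=11, mid=10, val=79

Found at index 10


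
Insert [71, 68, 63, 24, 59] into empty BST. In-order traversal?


Insert 71: root
Insert 68: L from 71
Insert 63: L from 71 -> L from 68
Insert 24: L from 71 -> L from 68 -> L from 63
Insert 59: L from 71 -> L from 68 -> L from 63 -> R from 24

In-order: [24, 59, 63, 68, 71]


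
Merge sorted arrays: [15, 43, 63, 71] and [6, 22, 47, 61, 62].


Take 6 from B
Take 15 from A
Take 22 from B
Take 43 from A
Take 47 from B
Take 61 from B
Take 62 from B

Merged: [6, 15, 22, 43, 47, 61, 62, 63, 71]


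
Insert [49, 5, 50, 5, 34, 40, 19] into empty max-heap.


Insert 49: [49]
Insert 5: [49, 5]
Insert 50: [50, 5, 49]
Insert 5: [50, 5, 49, 5]
Insert 34: [50, 34, 49, 5, 5]
Insert 40: [50, 34, 49, 5, 5, 40]
Insert 19: [50, 34, 49, 5, 5, 40, 19]

Final heap: [50, 34, 49, 5, 5, 40, 19]


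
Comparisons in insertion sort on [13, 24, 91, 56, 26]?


Algorithm: insertion sort
Input: [13, 24, 91, 56, 26]
Sorted: [13, 24, 26, 56, 91]

7


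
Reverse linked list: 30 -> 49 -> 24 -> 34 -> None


Step 1: curr=30, set curr.next=prev(None) | reversed so far: 30
Step 2: curr=49, set curr.next=prev(30) | reversed so far: 49 -> 30
Step 3: curr=24, set curr.next=prev(49) | reversed so far: 24 -> 49 -> 30
Step 4: curr=34, set curr.next=prev(24) | reversed so far: 34 -> 24 -> 49 -> 30

34 -> 24 -> 49 -> 30 -> None


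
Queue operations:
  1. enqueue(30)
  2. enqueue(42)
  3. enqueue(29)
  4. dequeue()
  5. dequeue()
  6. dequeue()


enqueue(30) -> [30]
enqueue(42) -> [30, 42]
enqueue(29) -> [30, 42, 29]
dequeue()->30, [42, 29]
dequeue()->42, [29]
dequeue()->29, []

Final queue: []


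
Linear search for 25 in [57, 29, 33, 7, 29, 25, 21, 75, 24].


i=0: 57!=25
i=1: 29!=25
i=2: 33!=25
i=3: 7!=25
i=4: 29!=25
i=5: 25==25 found!

Found at 5, 6 comps


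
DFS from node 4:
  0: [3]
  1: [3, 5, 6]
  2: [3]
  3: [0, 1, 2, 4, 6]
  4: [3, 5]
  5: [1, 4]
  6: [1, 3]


Visit 4, push [5, 3]
Visit 3, push [6, 2, 1, 0]
Visit 0, push []
Visit 1, push [6, 5]
Visit 5, push []
Visit 6, push []
Visit 2, push []

DFS order: [4, 3, 0, 1, 5, 6, 2]


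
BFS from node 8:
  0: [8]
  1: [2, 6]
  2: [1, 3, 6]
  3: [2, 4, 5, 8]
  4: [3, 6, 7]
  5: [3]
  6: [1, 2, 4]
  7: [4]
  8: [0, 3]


Visit 8, enqueue [0, 3]
Visit 0, enqueue []
Visit 3, enqueue [2, 4, 5]
Visit 2, enqueue [1, 6]
Visit 4, enqueue [7]
Visit 5, enqueue []
Visit 1, enqueue []
Visit 6, enqueue []
Visit 7, enqueue []

BFS order: [8, 0, 3, 2, 4, 5, 1, 6, 7]


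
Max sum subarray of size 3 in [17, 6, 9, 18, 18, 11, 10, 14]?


[0:3]: 32
[1:4]: 33
[2:5]: 45
[3:6]: 47
[4:7]: 39
[5:8]: 35

Max: 47 at [3:6]


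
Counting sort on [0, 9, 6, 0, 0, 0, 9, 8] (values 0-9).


Input: [0, 9, 6, 0, 0, 0, 9, 8]
Counts: [4, 0, 0, 0, 0, 0, 1, 0, 1, 2]

Sorted: [0, 0, 0, 0, 6, 8, 9, 9]


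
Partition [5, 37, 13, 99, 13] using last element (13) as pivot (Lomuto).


Pivot: 13
  5 <= 13: advance i (no swap)
  13 <= 13: swap -> [5, 13, 37, 99, 13]
Place pivot at 2: [5, 13, 13, 99, 37]

Partitioned: [5, 13, 13, 99, 37]


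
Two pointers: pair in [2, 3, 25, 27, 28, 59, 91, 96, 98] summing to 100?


lo=0(2)+hi=8(98)=100

Yes: 2+98=100


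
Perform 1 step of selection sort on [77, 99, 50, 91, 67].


Initial: [77, 99, 50, 91, 67]
Step 1: min=50 at 2
  Swap: [50, 99, 77, 91, 67]

After 1 step: [50, 99, 77, 91, 67]


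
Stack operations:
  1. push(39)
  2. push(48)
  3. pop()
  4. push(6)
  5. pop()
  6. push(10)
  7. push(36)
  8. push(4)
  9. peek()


push(39) -> [39]
push(48) -> [39, 48]
pop()->48, [39]
push(6) -> [39, 6]
pop()->6, [39]
push(10) -> [39, 10]
push(36) -> [39, 10, 36]
push(4) -> [39, 10, 36, 4]
peek()->4

Final stack: [39, 10, 36, 4]


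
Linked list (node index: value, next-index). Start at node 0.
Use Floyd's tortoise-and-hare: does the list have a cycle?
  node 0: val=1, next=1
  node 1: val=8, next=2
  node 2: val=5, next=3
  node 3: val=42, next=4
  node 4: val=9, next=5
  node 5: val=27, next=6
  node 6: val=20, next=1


Floyd's tortoise (slow, +1) and hare (fast, +2):
  init: slow=0, fast=0
  step 1: slow=1, fast=2
  step 2: slow=2, fast=4
  step 3: slow=3, fast=6
  step 4: slow=4, fast=2
  step 5: slow=5, fast=4
  step 6: slow=6, fast=6
  slow == fast at node 6: cycle detected

Cycle: yes


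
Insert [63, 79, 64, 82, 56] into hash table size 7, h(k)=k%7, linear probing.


Insert 63: h=0 -> slot 0
Insert 79: h=2 -> slot 2
Insert 64: h=1 -> slot 1
Insert 82: h=5 -> slot 5
Insert 56: h=0, 3 probes -> slot 3

Table: [63, 64, 79, 56, None, 82, None]


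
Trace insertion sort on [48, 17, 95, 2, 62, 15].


Initial: [48, 17, 95, 2, 62, 15]
Insert 17: [17, 48, 95, 2, 62, 15]
Insert 95: [17, 48, 95, 2, 62, 15]
Insert 2: [2, 17, 48, 95, 62, 15]
Insert 62: [2, 17, 48, 62, 95, 15]
Insert 15: [2, 15, 17, 48, 62, 95]

Sorted: [2, 15, 17, 48, 62, 95]


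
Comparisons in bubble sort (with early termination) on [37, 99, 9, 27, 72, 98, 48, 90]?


Algorithm: bubble sort (with early termination)
Input: [37, 99, 9, 27, 72, 98, 48, 90]
Sorted: [9, 27, 37, 48, 72, 90, 98, 99]

22


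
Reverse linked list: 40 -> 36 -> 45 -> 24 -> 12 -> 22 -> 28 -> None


Step 1: curr=40, set curr.next=prev(None) | reversed so far: 40
Step 2: curr=36, set curr.next=prev(40) | reversed so far: 36 -> 40
Step 3: curr=45, set curr.next=prev(36) | reversed so far: 45 -> 36 -> 40
Step 4: curr=24, set curr.next=prev(45) | reversed so far: 24 -> 45 -> 36 -> 40
Step 5: curr=12, set curr.next=prev(24) | reversed so far: 12 -> 24 -> 45 -> 36 -> 40
Step 6: curr=22, set curr.next=prev(12) | reversed so far: 22 -> 12 -> 24 -> 45 -> 36 -> 40
Step 7: curr=28, set curr.next=prev(22) | reversed so far: 28 -> 22 -> 12 -> 24 -> 45 -> 36 -> 40

28 -> 22 -> 12 -> 24 -> 45 -> 36 -> 40 -> None


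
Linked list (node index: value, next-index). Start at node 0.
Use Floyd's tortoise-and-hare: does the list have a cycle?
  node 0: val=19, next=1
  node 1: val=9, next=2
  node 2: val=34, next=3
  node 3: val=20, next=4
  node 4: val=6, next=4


Floyd's tortoise (slow, +1) and hare (fast, +2):
  init: slow=0, fast=0
  step 1: slow=1, fast=2
  step 2: slow=2, fast=4
  step 3: slow=3, fast=4
  step 4: slow=4, fast=4
  slow == fast at node 4: cycle detected

Cycle: yes


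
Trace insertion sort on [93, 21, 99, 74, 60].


Initial: [93, 21, 99, 74, 60]
Insert 21: [21, 93, 99, 74, 60]
Insert 99: [21, 93, 99, 74, 60]
Insert 74: [21, 74, 93, 99, 60]
Insert 60: [21, 60, 74, 93, 99]

Sorted: [21, 60, 74, 93, 99]


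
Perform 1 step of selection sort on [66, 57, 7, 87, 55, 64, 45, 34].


Initial: [66, 57, 7, 87, 55, 64, 45, 34]
Step 1: min=7 at 2
  Swap: [7, 57, 66, 87, 55, 64, 45, 34]

After 1 step: [7, 57, 66, 87, 55, 64, 45, 34]


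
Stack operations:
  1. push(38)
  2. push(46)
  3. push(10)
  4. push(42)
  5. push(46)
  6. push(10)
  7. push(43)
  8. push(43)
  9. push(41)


push(38) -> [38]
push(46) -> [38, 46]
push(10) -> [38, 46, 10]
push(42) -> [38, 46, 10, 42]
push(46) -> [38, 46, 10, 42, 46]
push(10) -> [38, 46, 10, 42, 46, 10]
push(43) -> [38, 46, 10, 42, 46, 10, 43]
push(43) -> [38, 46, 10, 42, 46, 10, 43, 43]
push(41) -> [38, 46, 10, 42, 46, 10, 43, 43, 41]

Final stack: [38, 46, 10, 42, 46, 10, 43, 43, 41]


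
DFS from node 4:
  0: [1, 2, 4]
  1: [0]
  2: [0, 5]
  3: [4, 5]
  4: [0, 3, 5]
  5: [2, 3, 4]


Visit 4, push [5, 3, 0]
Visit 0, push [2, 1]
Visit 1, push []
Visit 2, push [5]
Visit 5, push [3]
Visit 3, push []

DFS order: [4, 0, 1, 2, 5, 3]


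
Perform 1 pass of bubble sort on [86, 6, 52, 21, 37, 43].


Initial: [86, 6, 52, 21, 37, 43]
Pass 1: [6, 52, 21, 37, 43, 86] (5 swaps)

After 1 pass: [6, 52, 21, 37, 43, 86]


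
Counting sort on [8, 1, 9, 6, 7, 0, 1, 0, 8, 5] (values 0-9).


Input: [8, 1, 9, 6, 7, 0, 1, 0, 8, 5]
Counts: [2, 2, 0, 0, 0, 1, 1, 1, 2, 1]

Sorted: [0, 0, 1, 1, 5, 6, 7, 8, 8, 9]


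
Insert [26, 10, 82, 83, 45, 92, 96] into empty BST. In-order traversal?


Insert 26: root
Insert 10: L from 26
Insert 82: R from 26
Insert 83: R from 26 -> R from 82
Insert 45: R from 26 -> L from 82
Insert 92: R from 26 -> R from 82 -> R from 83
Insert 96: R from 26 -> R from 82 -> R from 83 -> R from 92

In-order: [10, 26, 45, 82, 83, 92, 96]


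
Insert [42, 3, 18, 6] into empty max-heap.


Insert 42: [42]
Insert 3: [42, 3]
Insert 18: [42, 3, 18]
Insert 6: [42, 6, 18, 3]

Final heap: [42, 6, 18, 3]


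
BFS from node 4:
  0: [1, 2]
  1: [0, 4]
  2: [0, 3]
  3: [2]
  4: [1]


Visit 4, enqueue [1]
Visit 1, enqueue [0]
Visit 0, enqueue [2]
Visit 2, enqueue [3]
Visit 3, enqueue []

BFS order: [4, 1, 0, 2, 3]


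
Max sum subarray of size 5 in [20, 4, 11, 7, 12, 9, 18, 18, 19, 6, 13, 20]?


[0:5]: 54
[1:6]: 43
[2:7]: 57
[3:8]: 64
[4:9]: 76
[5:10]: 70
[6:11]: 74
[7:12]: 76

Max: 76 at [4:9]


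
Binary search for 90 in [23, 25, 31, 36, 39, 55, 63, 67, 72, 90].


Step 1: lo=0, hi=9, mid=4, val=39
Step 2: lo=5, hi=9, mid=7, val=67
Step 3: lo=8, hi=9, mid=8, val=72
Step 4: lo=9, hi=9, mid=9, val=90

Found at index 9


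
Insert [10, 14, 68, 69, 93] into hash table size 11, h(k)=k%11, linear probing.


Insert 10: h=10 -> slot 10
Insert 14: h=3 -> slot 3
Insert 68: h=2 -> slot 2
Insert 69: h=3, 1 probes -> slot 4
Insert 93: h=5 -> slot 5

Table: [None, None, 68, 14, 69, 93, None, None, None, None, 10]


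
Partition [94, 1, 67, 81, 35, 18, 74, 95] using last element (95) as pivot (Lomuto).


Pivot: 95
  94 <= 95: advance i (no swap)
  1 <= 95: advance i (no swap)
  67 <= 95: advance i (no swap)
  81 <= 95: advance i (no swap)
  35 <= 95: advance i (no swap)
  18 <= 95: advance i (no swap)
  74 <= 95: advance i (no swap)
Place pivot at 7: [94, 1, 67, 81, 35, 18, 74, 95]

Partitioned: [94, 1, 67, 81, 35, 18, 74, 95]


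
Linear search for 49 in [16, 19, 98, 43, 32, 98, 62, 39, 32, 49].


i=0: 16!=49
i=1: 19!=49
i=2: 98!=49
i=3: 43!=49
i=4: 32!=49
i=5: 98!=49
i=6: 62!=49
i=7: 39!=49
i=8: 32!=49
i=9: 49==49 found!

Found at 9, 10 comps


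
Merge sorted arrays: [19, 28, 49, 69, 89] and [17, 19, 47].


Take 17 from B
Take 19 from A
Take 19 from B
Take 28 from A
Take 47 from B

Merged: [17, 19, 19, 28, 47, 49, 69, 89]


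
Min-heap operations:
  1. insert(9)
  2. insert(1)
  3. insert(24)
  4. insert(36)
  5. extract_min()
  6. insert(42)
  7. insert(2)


insert(9) -> [9]
insert(1) -> [1, 9]
insert(24) -> [1, 9, 24]
insert(36) -> [1, 9, 24, 36]
extract_min()->1, [9, 36, 24]
insert(42) -> [9, 36, 24, 42]
insert(2) -> [2, 9, 24, 42, 36]

Final heap: [2, 9, 24, 42, 36]


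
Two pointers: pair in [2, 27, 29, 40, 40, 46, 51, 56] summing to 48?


lo=0(2)+hi=7(56)=58
lo=0(2)+hi=6(51)=53
lo=0(2)+hi=5(46)=48

Yes: 2+46=48


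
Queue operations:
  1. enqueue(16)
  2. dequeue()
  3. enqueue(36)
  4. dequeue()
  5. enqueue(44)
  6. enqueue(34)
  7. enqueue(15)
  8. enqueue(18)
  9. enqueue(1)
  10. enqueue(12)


enqueue(16) -> [16]
dequeue()->16, []
enqueue(36) -> [36]
dequeue()->36, []
enqueue(44) -> [44]
enqueue(34) -> [44, 34]
enqueue(15) -> [44, 34, 15]
enqueue(18) -> [44, 34, 15, 18]
enqueue(1) -> [44, 34, 15, 18, 1]
enqueue(12) -> [44, 34, 15, 18, 1, 12]

Final queue: [44, 34, 15, 18, 1, 12]


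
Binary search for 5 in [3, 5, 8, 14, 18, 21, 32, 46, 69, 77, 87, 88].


Step 1: lo=0, hi=11, mid=5, val=21
Step 2: lo=0, hi=4, mid=2, val=8
Step 3: lo=0, hi=1, mid=0, val=3
Step 4: lo=1, hi=1, mid=1, val=5

Found at index 1


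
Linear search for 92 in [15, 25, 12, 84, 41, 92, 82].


i=0: 15!=92
i=1: 25!=92
i=2: 12!=92
i=3: 84!=92
i=4: 41!=92
i=5: 92==92 found!

Found at 5, 6 comps


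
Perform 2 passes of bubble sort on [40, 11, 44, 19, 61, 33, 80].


Initial: [40, 11, 44, 19, 61, 33, 80]
Pass 1: [11, 40, 19, 44, 33, 61, 80] (3 swaps)
Pass 2: [11, 19, 40, 33, 44, 61, 80] (2 swaps)

After 2 passes: [11, 19, 40, 33, 44, 61, 80]


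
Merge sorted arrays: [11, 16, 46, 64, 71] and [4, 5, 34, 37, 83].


Take 4 from B
Take 5 from B
Take 11 from A
Take 16 from A
Take 34 from B
Take 37 from B
Take 46 from A
Take 64 from A
Take 71 from A

Merged: [4, 5, 11, 16, 34, 37, 46, 64, 71, 83]


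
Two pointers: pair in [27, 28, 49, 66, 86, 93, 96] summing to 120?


lo=0(27)+hi=6(96)=123
lo=0(27)+hi=5(93)=120

Yes: 27+93=120


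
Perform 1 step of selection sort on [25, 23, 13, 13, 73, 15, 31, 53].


Initial: [25, 23, 13, 13, 73, 15, 31, 53]
Step 1: min=13 at 2
  Swap: [13, 23, 25, 13, 73, 15, 31, 53]

After 1 step: [13, 23, 25, 13, 73, 15, 31, 53]


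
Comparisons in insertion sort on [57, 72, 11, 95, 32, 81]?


Algorithm: insertion sort
Input: [57, 72, 11, 95, 32, 81]
Sorted: [11, 32, 57, 72, 81, 95]

10


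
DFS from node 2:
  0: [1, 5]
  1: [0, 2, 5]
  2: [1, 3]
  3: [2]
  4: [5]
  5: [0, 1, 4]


Visit 2, push [3, 1]
Visit 1, push [5, 0]
Visit 0, push [5]
Visit 5, push [4]
Visit 4, push []
Visit 3, push []

DFS order: [2, 1, 0, 5, 4, 3]


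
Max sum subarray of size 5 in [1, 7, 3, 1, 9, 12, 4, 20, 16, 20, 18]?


[0:5]: 21
[1:6]: 32
[2:7]: 29
[3:8]: 46
[4:9]: 61
[5:10]: 72
[6:11]: 78

Max: 78 at [6:11]


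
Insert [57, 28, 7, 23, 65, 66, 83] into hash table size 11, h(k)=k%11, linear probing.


Insert 57: h=2 -> slot 2
Insert 28: h=6 -> slot 6
Insert 7: h=7 -> slot 7
Insert 23: h=1 -> slot 1
Insert 65: h=10 -> slot 10
Insert 66: h=0 -> slot 0
Insert 83: h=6, 2 probes -> slot 8

Table: [66, 23, 57, None, None, None, 28, 7, 83, None, 65]


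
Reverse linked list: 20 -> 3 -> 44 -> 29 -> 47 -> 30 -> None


Step 1: curr=20, set curr.next=prev(None) | reversed so far: 20
Step 2: curr=3, set curr.next=prev(20) | reversed so far: 3 -> 20
Step 3: curr=44, set curr.next=prev(3) | reversed so far: 44 -> 3 -> 20
Step 4: curr=29, set curr.next=prev(44) | reversed so far: 29 -> 44 -> 3 -> 20
Step 5: curr=47, set curr.next=prev(29) | reversed so far: 47 -> 29 -> 44 -> 3 -> 20
Step 6: curr=30, set curr.next=prev(47) | reversed so far: 30 -> 47 -> 29 -> 44 -> 3 -> 20

30 -> 47 -> 29 -> 44 -> 3 -> 20 -> None


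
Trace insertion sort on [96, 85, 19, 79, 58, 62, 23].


Initial: [96, 85, 19, 79, 58, 62, 23]
Insert 85: [85, 96, 19, 79, 58, 62, 23]
Insert 19: [19, 85, 96, 79, 58, 62, 23]
Insert 79: [19, 79, 85, 96, 58, 62, 23]
Insert 58: [19, 58, 79, 85, 96, 62, 23]
Insert 62: [19, 58, 62, 79, 85, 96, 23]
Insert 23: [19, 23, 58, 62, 79, 85, 96]

Sorted: [19, 23, 58, 62, 79, 85, 96]


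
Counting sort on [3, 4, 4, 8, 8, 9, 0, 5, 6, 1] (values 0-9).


Input: [3, 4, 4, 8, 8, 9, 0, 5, 6, 1]
Counts: [1, 1, 0, 1, 2, 1, 1, 0, 2, 1]

Sorted: [0, 1, 3, 4, 4, 5, 6, 8, 8, 9]
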